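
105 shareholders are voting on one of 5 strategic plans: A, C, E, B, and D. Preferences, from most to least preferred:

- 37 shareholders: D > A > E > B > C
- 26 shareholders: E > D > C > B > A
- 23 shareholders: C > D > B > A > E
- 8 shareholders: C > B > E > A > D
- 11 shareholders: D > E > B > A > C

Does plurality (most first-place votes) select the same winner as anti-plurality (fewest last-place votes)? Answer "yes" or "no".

no

Plurality — first-place votes: A 0, C 31, E 26, B 0, D 48. Winner: D.
Anti-plurality — last-place votes: A 26, C 48, E 23, B 0, D 8. Winner: B.
The two methods disagree.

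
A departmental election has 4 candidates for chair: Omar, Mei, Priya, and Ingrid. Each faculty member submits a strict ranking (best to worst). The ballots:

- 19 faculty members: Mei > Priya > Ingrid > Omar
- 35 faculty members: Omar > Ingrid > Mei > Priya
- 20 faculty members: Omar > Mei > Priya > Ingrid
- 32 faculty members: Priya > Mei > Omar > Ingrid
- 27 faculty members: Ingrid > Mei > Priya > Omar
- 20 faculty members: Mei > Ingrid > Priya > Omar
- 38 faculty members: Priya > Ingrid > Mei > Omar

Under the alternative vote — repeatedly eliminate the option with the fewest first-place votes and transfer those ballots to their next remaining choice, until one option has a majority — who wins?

Mei

Round 1: Omar 55, Mei 39, Priya 70, Ingrid 27. Eliminate Ingrid.
Round 2: Omar 55, Mei 66, Priya 70. Eliminate Omar.
Round 3: Mei 121, Priya 70. Mei has a majority.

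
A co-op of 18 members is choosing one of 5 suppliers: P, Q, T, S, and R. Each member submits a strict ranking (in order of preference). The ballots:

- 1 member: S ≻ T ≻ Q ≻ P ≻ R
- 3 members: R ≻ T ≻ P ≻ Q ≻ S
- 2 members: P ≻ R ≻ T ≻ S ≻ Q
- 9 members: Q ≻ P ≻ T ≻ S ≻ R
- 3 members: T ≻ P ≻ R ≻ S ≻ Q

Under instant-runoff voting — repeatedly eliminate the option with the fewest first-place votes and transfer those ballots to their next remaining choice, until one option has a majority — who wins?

Round 1: P 2, Q 9, T 3, S 1, R 3. Eliminate S.
Round 2: P 2, Q 9, T 4, R 3. Eliminate P.
Round 3: Q 9, T 4, R 5. Eliminate T.
Round 4: Q 10, R 8. Q has a majority.

Q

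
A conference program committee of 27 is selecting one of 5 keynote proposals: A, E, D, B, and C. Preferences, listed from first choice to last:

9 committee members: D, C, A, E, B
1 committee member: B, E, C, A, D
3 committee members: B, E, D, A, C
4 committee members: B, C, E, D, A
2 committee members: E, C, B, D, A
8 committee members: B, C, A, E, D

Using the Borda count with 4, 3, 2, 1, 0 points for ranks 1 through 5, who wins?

A: 9·2 + 1·1 + 3·1 + 4·0 + 2·0 + 8·2 = 38
E: 9·1 + 1·3 + 3·3 + 4·2 + 2·4 + 8·1 = 45
D: 9·4 + 1·0 + 3·2 + 4·1 + 2·1 + 8·0 = 48
B: 9·0 + 1·4 + 3·4 + 4·4 + 2·2 + 8·4 = 68
C: 9·3 + 1·2 + 3·0 + 4·3 + 2·3 + 8·3 = 71
C has the highest Borda score (71).

C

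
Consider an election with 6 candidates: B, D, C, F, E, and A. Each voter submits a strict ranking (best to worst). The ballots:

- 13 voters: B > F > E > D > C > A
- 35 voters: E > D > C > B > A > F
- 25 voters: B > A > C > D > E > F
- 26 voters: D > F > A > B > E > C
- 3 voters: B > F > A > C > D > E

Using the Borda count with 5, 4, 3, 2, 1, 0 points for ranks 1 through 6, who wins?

B: 13·5 + 35·2 + 25·5 + 26·2 + 3·5 = 327
D: 13·2 + 35·4 + 25·2 + 26·5 + 3·1 = 349
C: 13·1 + 35·3 + 25·3 + 26·0 + 3·2 = 199
F: 13·4 + 35·0 + 25·0 + 26·4 + 3·4 = 168
E: 13·3 + 35·5 + 25·1 + 26·1 + 3·0 = 265
A: 13·0 + 35·1 + 25·4 + 26·3 + 3·3 = 222
D has the highest Borda score (349).

D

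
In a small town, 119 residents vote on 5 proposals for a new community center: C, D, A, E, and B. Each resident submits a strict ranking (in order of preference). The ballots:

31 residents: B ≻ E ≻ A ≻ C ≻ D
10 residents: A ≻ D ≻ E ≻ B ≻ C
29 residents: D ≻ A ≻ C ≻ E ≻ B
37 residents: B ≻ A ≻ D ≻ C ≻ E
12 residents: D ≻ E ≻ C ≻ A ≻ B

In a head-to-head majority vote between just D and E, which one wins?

Voters preferring D to E: 88; preferring E to D: 31.
D wins the head-to-head.

D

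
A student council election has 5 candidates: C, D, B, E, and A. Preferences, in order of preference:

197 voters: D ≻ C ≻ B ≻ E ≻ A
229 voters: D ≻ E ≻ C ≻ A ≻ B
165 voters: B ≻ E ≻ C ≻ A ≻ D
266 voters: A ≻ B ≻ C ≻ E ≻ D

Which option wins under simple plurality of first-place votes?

D

First-place votes: C 0, D 426, B 165, E 0, A 266.
D has the most first-place votes.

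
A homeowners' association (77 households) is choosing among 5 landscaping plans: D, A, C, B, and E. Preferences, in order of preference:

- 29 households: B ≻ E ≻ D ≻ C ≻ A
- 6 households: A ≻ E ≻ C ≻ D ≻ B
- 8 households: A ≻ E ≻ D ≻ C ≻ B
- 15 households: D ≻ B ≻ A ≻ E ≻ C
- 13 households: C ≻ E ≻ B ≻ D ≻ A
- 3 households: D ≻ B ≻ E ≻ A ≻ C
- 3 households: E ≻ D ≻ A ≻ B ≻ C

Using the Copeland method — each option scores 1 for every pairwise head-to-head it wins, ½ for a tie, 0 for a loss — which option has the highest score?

D: beats A and C; loses to B and E → score 2.
A: loses to D, C, B, and E → score 0.
C: beats A; loses to D, B, and E → score 1.
B: beats D, A, C, and E → score 4.
E: beats D, A, and C; loses to B → score 3.
B has the best pairwise record.

B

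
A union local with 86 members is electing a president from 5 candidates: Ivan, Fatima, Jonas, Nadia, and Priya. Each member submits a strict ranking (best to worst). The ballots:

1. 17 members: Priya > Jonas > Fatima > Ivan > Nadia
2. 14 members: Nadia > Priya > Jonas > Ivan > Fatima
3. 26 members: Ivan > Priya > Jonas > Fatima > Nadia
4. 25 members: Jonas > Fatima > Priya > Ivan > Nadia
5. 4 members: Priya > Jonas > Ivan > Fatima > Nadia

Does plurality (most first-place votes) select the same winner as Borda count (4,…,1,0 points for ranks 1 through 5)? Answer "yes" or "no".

no

Plurality — first-place votes: Ivan 26, Fatima 0, Jonas 25, Nadia 14, Priya 21. Winner: Ivan.
Borda — scores: Ivan 168, Fatima 139, Jonas 243, Nadia 56, Priya 254. Winner: Priya.
The two methods disagree.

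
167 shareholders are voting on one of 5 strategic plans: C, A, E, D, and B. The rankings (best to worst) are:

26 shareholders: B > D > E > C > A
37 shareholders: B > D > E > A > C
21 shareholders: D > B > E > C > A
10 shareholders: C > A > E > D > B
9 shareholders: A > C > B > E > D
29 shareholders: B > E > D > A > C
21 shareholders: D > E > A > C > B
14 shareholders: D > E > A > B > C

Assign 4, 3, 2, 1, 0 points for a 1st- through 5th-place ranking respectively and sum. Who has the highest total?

C: 26·1 + 37·0 + 21·1 + 10·4 + 9·3 + 29·0 + 21·1 + 14·0 = 135
A: 26·0 + 37·1 + 21·0 + 10·3 + 9·4 + 29·1 + 21·2 + 14·2 = 202
E: 26·2 + 37·2 + 21·2 + 10·2 + 9·1 + 29·3 + 21·3 + 14·3 = 389
D: 26·3 + 37·3 + 21·4 + 10·1 + 9·0 + 29·2 + 21·4 + 14·4 = 481
B: 26·4 + 37·4 + 21·3 + 10·0 + 9·2 + 29·4 + 21·0 + 14·1 = 463
D has the highest Borda score (481).

D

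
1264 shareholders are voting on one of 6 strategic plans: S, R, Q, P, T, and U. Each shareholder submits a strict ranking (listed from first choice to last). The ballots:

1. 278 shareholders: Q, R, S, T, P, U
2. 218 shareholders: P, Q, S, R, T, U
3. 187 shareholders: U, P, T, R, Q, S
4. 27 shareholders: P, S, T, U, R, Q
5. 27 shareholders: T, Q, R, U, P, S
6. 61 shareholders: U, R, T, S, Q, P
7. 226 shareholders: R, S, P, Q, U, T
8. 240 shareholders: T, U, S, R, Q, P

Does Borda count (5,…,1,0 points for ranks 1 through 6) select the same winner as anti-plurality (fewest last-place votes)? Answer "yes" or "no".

Borda — scores: S 3342, R 3884, Q 3310, P 2956, T 2934, U 2534. Winner: R.
Anti-plurality — last-place votes: S 214, R 0, Q 27, P 301, T 226, U 496. Winner: R.
The two methods agree.

yes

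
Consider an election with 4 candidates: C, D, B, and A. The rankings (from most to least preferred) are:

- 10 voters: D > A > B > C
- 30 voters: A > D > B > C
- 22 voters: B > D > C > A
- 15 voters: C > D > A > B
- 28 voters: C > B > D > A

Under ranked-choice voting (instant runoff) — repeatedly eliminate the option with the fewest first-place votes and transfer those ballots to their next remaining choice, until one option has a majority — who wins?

Round 1: C 43, D 10, B 22, A 30. Eliminate D.
Round 2: C 43, B 22, A 40. Eliminate B.
Round 3: C 65, A 40. C has a majority.

C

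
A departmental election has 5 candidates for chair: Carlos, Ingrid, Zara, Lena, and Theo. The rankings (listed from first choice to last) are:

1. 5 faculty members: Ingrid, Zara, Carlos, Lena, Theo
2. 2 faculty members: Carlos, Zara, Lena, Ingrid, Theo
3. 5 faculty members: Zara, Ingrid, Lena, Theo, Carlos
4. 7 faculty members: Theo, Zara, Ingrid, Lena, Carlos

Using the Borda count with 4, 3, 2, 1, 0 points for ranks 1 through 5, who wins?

Carlos: 5·2 + 2·4 + 5·0 + 7·0 = 18
Ingrid: 5·4 + 2·1 + 5·3 + 7·2 = 51
Zara: 5·3 + 2·3 + 5·4 + 7·3 = 62
Lena: 5·1 + 2·2 + 5·2 + 7·1 = 26
Theo: 5·0 + 2·0 + 5·1 + 7·4 = 33
Zara has the highest Borda score (62).

Zara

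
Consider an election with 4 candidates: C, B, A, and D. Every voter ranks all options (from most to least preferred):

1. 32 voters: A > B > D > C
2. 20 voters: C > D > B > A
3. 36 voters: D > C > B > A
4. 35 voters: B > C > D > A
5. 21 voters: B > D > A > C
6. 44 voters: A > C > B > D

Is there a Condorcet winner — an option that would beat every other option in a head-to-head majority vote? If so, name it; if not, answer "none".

Checking pairwise contests:
A beats C 97–91.
C beats B 100–88.
B beats A 112–76.
C beats D 99–89.
Every option loses at least one head-to-head, so there is no Condorcet winner.

none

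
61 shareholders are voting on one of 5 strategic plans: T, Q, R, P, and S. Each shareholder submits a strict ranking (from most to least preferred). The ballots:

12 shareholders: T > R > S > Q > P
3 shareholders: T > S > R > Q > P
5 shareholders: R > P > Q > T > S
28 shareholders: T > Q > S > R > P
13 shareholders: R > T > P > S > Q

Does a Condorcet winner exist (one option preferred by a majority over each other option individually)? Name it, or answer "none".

T vs Q: 56–5 for T.
T vs R: 43–18 for T.
T vs P: 56–5 for T.
T vs S: 61–0 for T.
T beats every other option head-to-head.

T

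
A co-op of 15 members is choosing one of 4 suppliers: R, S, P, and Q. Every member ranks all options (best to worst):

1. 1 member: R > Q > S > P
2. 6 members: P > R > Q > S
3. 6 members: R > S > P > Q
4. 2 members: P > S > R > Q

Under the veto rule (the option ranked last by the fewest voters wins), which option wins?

Last-place votes: R 0, S 6, P 1, Q 8.
R is ranked last by the fewest voters, so R wins.

R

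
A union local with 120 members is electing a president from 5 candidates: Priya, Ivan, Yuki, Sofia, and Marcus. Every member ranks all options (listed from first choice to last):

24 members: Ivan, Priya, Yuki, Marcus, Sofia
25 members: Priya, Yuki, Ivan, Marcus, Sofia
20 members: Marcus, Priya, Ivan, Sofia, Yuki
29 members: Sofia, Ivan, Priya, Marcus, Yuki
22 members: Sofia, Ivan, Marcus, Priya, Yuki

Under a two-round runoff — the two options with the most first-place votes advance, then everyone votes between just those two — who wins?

Round 1 first-place votes: Priya 25, Ivan 24, Yuki 0, Sofia 51, Marcus 20.
Sofia and Priya advance.
Runoff: Sofia is preferred to Priya by 51 voters; Priya by 69.
Priya wins the runoff.

Priya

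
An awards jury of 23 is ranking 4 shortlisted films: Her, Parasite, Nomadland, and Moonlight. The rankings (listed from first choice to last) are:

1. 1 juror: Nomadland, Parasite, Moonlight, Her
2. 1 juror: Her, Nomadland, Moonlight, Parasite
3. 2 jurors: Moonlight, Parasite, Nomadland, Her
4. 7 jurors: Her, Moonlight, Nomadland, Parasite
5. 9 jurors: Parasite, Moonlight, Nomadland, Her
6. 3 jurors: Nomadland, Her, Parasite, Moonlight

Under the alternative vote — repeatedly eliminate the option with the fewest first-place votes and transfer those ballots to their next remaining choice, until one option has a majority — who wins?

Parasite

Round 1: Her 8, Parasite 9, Nomadland 4, Moonlight 2. Eliminate Moonlight.
Round 2: Her 8, Parasite 11, Nomadland 4. Eliminate Nomadland.
Round 3: Her 11, Parasite 12. Parasite has a majority.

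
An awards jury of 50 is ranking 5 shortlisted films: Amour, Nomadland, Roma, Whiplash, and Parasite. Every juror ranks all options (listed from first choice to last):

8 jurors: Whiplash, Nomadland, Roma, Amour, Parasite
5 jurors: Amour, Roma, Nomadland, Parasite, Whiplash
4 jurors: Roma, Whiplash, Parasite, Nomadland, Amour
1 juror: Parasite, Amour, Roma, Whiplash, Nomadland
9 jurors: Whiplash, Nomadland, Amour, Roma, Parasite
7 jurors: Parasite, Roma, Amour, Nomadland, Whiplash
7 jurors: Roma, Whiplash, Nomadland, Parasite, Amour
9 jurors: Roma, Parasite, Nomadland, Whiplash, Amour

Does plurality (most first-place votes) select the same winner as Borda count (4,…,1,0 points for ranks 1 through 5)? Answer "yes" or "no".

Plurality — first-place votes: Amour 5, Nomadland 0, Roma 20, Whiplash 17, Parasite 8. Winner: Roma.
Borda — scores: Amour 63, Nomadland 104, Roma 143, Whiplash 111, Parasite 79. Winner: Roma.
The two methods agree.

yes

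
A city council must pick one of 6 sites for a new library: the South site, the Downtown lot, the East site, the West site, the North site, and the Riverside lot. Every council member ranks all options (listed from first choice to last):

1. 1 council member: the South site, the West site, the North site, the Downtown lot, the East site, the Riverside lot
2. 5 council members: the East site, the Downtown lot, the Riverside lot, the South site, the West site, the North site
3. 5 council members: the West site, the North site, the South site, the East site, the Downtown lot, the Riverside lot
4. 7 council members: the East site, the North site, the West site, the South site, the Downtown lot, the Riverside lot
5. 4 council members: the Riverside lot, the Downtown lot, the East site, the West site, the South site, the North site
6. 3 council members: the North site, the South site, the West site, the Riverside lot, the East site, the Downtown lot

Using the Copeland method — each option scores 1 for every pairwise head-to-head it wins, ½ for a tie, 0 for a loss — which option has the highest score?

the East site

the South site: beats the Downtown lot and the Riverside lot; loses to the East site, the West site, and the North site → score 2.
the Downtown lot: beats the Riverside lot; loses to the South site, the East site, the West site, and the North site → score 1.
the East site: beats the South site, the Downtown lot, the West site, the North site, and the Riverside lot → score 5.
the West site: beats the South site, the Downtown lot, the North site, and the Riverside lot; loses to the East site → score 4.
the North site: beats the South site, the Downtown lot, and the Riverside lot; loses to the East site and the West site → score 3.
the Riverside lot: loses to the South site, the Downtown lot, the East site, the West site, and the North site → score 0.
the East site has the best pairwise record.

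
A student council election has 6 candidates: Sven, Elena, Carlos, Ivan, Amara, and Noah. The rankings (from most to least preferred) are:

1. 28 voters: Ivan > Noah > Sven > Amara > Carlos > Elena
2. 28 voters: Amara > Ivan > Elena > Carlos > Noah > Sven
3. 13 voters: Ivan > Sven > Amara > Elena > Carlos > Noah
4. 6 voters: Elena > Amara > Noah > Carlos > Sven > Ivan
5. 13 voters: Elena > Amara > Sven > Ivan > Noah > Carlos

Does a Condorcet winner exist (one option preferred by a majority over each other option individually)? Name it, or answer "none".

Amara vs Sven: 47–41 for Amara.
Amara vs Elena: 69–19 for Amara.
Amara vs Carlos: 88–0 for Amara.
Amara vs Ivan: 47–41 for Amara.
Amara vs Noah: 60–28 for Amara.
Amara beats every other option head-to-head.

Amara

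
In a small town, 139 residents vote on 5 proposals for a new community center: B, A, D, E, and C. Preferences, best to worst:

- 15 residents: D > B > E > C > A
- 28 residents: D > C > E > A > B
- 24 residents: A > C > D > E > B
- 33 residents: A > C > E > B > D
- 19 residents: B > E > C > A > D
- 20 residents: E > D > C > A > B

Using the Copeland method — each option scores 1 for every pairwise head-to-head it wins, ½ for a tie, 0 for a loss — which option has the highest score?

C

B: loses to A, D, E, and C → score 0.
A: beats B and D; loses to E and C → score 2.
D: beats B; loses to A, E, and C → score 1.
E: beats B, A, and D; loses to C → score 3.
C: beats B, A, D, and E → score 4.
C has the best pairwise record.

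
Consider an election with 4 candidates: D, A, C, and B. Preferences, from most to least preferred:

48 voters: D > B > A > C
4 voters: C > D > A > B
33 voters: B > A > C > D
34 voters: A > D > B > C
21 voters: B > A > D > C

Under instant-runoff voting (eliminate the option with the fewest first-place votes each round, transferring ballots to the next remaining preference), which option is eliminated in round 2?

A

Round 1: D 48, A 34, C 4, B 54. Eliminate C.
Round 2: D 52, A 34, B 54. Eliminate A.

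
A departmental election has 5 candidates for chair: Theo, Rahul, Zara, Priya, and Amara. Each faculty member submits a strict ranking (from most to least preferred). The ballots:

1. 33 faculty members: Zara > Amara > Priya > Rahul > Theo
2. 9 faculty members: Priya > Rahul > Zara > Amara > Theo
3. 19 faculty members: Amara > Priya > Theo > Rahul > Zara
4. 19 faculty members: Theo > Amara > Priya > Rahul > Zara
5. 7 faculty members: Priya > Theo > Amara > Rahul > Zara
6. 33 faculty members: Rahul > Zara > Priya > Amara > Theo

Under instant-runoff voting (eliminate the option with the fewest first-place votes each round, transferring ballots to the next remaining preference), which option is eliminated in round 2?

Amara

Round 1: Theo 19, Rahul 33, Zara 33, Priya 16, Amara 19. Eliminate Priya.
Round 2: Theo 26, Rahul 42, Zara 33, Amara 19. Eliminate Amara.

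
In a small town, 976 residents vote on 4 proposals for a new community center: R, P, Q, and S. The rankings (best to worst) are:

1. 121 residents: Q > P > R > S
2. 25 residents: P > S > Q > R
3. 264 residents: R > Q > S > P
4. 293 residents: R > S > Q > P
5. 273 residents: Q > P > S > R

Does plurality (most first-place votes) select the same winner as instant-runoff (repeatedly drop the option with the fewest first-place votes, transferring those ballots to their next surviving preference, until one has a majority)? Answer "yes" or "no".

Plurality — first-place votes: R 557, P 25, Q 394, S 0. Winner: R.
Instant-runoff — R1 R 557, P 25, Q 394, S 0 (R winner). Winner: R.
The two methods agree.

yes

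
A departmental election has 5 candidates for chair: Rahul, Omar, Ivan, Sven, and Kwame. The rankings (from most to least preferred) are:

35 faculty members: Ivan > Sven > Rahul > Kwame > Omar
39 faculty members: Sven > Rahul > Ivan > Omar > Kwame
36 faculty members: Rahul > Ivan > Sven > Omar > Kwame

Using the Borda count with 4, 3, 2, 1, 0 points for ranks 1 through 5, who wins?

Rahul: 35·2 + 39·3 + 36·4 = 331
Omar: 35·0 + 39·1 + 36·1 = 75
Ivan: 35·4 + 39·2 + 36·3 = 326
Sven: 35·3 + 39·4 + 36·2 = 333
Kwame: 35·1 + 39·0 + 36·0 = 35
Sven has the highest Borda score (333).

Sven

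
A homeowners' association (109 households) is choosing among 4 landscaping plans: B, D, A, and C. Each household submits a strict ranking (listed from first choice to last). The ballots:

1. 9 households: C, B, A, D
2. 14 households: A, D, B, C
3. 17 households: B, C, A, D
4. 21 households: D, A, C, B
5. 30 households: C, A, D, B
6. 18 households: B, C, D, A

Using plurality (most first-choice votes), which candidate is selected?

First-place votes: B 35, D 21, A 14, C 39.
C has the most first-place votes.

C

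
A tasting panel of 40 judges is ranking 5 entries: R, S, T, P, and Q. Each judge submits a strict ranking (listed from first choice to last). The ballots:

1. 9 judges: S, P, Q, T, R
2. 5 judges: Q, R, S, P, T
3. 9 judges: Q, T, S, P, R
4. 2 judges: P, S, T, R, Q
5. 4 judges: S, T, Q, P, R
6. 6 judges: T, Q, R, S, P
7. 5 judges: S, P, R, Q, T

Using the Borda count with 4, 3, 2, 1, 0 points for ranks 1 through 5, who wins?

S

R: 9·0 + 5·3 + 9·0 + 2·1 + 4·0 + 6·2 + 5·2 = 39
S: 9·4 + 5·2 + 9·2 + 2·3 + 4·4 + 6·1 + 5·4 = 112
T: 9·1 + 5·0 + 9·3 + 2·2 + 4·3 + 6·4 + 5·0 = 76
P: 9·3 + 5·1 + 9·1 + 2·4 + 4·1 + 6·0 + 5·3 = 68
Q: 9·2 + 5·4 + 9·4 + 2·0 + 4·2 + 6·3 + 5·1 = 105
S has the highest Borda score (112).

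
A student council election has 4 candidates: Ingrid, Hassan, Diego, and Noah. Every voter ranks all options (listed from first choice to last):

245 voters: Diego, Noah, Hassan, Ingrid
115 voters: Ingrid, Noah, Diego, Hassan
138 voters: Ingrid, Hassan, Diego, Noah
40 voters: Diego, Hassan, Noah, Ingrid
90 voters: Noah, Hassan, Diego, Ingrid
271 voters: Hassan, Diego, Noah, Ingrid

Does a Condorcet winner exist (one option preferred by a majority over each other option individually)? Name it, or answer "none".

Checking pairwise contests:
Hassan beats Ingrid 646–253.
Noah beats Hassan 450–449.
Hassan beats Diego 499–400.
Diego beats Noah 694–205.
Every option loses at least one head-to-head, so there is no Condorcet winner.

none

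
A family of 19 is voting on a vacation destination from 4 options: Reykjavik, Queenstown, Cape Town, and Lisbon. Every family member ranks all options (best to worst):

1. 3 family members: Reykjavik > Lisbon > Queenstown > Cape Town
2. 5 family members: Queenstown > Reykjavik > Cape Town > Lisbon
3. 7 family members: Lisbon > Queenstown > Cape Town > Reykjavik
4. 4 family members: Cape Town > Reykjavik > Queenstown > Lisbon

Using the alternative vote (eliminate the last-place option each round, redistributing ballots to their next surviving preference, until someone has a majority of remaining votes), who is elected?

Lisbon

Round 1: Reykjavik 3, Queenstown 5, Cape Town 4, Lisbon 7. Eliminate Reykjavik.
Round 2: Queenstown 5, Cape Town 4, Lisbon 10. Lisbon has a majority.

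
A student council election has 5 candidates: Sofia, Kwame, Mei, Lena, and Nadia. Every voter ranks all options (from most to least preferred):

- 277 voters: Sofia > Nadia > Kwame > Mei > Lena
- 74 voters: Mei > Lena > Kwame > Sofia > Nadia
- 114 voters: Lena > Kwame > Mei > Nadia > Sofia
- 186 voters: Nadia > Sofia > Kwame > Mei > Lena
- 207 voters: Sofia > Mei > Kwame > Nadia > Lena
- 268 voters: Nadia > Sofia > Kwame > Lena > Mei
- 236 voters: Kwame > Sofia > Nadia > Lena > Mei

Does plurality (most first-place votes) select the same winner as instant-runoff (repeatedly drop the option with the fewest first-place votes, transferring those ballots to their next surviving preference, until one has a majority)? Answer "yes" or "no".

Plurality — first-place votes: Sofia 484, Kwame 236, Mei 74, Lena 114, Nadia 454. Winner: Sofia.
Instant-runoff — R1 Sofia 484, Kwame 236, Mei 74, Lena 114, Nadia 454 (Mei out); R2 Sofia 484, Kwame 236, Lena 188, Nadia 454 (Lena out); R3 Sofia 484, Kwame 424, Nadia 454 (Kwame out); R4 Sofia 794, Nadia 568 (Sofia winner). Winner: Sofia.
The two methods agree.

yes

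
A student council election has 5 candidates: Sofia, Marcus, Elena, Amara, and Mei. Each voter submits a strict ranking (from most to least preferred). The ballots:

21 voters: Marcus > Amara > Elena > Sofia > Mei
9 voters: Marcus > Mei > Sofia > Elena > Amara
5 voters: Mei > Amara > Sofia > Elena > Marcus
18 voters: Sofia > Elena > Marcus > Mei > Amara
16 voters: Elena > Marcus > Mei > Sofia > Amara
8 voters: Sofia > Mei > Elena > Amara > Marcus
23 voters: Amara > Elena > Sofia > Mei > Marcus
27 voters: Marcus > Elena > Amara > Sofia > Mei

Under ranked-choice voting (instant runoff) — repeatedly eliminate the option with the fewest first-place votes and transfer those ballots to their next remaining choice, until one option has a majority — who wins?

Round 1: Sofia 26, Marcus 57, Elena 16, Amara 23, Mei 5. Eliminate Mei.
Round 2: Sofia 26, Marcus 57, Elena 16, Amara 28. Eliminate Elena.
Round 3: Sofia 26, Marcus 73, Amara 28. Marcus has a majority.

Marcus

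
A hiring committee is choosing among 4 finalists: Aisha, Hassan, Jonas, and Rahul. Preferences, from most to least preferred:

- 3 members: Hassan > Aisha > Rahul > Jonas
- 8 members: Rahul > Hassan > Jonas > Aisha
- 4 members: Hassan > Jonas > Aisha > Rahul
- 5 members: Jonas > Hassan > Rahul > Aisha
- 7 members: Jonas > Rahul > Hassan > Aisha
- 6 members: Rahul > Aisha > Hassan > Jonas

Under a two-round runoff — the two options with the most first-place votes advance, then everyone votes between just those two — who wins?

Rahul

Round 1 first-place votes: Aisha 0, Hassan 7, Jonas 12, Rahul 14.
Rahul and Jonas advance.
Runoff: Rahul is preferred to Jonas by 17 voters; Jonas by 16.
Rahul wins the runoff.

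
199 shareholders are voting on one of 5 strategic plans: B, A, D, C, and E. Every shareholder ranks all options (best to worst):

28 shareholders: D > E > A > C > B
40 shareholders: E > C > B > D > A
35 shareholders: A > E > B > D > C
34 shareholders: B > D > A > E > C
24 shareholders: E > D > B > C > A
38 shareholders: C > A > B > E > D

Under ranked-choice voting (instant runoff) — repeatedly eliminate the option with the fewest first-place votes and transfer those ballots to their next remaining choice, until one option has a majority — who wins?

A

Round 1: B 34, A 35, D 28, C 38, E 64. Eliminate D.
Round 2: B 34, A 35, C 38, E 92. Eliminate B.
Round 3: A 69, C 38, E 92. Eliminate C.
Round 4: A 107, E 92. A has a majority.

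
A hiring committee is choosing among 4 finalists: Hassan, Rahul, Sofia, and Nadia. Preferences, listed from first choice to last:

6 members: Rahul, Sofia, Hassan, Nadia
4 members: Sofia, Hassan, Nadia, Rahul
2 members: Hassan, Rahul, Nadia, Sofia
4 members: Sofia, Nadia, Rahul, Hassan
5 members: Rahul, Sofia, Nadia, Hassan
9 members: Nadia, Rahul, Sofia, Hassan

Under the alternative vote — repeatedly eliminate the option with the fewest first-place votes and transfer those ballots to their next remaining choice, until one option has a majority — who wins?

Nadia

Round 1: Hassan 2, Rahul 11, Sofia 8, Nadia 9. Eliminate Hassan.
Round 2: Rahul 13, Sofia 8, Nadia 9. Eliminate Sofia.
Round 3: Rahul 13, Nadia 17. Nadia has a majority.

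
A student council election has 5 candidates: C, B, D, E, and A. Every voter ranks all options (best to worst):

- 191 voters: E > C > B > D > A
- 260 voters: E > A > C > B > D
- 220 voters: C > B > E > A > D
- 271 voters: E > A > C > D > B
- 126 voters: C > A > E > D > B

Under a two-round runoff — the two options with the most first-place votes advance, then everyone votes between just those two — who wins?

Round 1 first-place votes: C 346, B 0, D 0, E 722, A 0.
E and C advance.
Runoff: E is preferred to C by 722 voters; C by 346.
E wins the runoff.

E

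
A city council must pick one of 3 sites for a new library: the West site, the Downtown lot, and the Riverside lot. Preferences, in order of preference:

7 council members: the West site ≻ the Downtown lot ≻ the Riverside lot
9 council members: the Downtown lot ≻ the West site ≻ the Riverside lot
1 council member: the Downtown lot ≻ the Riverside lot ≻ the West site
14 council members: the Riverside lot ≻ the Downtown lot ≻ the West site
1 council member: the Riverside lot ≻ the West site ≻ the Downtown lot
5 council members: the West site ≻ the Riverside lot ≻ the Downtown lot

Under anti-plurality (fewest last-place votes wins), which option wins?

the Downtown lot

Last-place votes: the West site 15, the Downtown lot 6, the Riverside lot 16.
the Downtown lot is ranked last by the fewest voters, so the Downtown lot wins.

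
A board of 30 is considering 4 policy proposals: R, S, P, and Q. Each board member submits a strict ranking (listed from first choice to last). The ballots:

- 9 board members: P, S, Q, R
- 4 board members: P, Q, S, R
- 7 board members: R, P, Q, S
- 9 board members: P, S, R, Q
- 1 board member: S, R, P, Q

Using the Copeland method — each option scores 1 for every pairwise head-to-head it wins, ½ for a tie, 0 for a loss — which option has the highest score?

R: beats Q; loses to S and P → score 1.
S: beats R and Q; loses to P → score 2.
P: beats R, S, and Q → score 3.
Q: loses to R, S, and P → score 0.
P has the best pairwise record.

P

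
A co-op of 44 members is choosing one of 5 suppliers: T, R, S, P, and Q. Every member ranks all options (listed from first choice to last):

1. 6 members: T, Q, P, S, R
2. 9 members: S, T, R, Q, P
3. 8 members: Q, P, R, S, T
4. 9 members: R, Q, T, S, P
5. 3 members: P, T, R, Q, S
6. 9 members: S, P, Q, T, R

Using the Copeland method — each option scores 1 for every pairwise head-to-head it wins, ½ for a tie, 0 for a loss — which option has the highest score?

T: beats R and P; loses to S and Q → score 2.
R: loses to T, S, P, and Q → score 0.
S: beats T, R, and P; loses to Q → score 3.
P: beats R; loses to T, S, and Q → score 1.
Q: beats T, R, S, and P → score 4.
Q has the best pairwise record.

Q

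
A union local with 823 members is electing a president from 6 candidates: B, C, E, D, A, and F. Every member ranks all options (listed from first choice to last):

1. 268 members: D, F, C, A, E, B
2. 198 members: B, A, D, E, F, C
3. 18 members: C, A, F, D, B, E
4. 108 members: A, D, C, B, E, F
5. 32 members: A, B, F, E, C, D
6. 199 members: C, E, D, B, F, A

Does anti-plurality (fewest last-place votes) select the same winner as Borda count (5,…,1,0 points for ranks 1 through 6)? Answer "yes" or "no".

Anti-plurality — last-place votes: B 268, C 198, E 18, D 32, A 199, F 108. Winner: E.
Borda — scores: B 1750, C 2245, E 1632, D 2999, A 2100, F 1619. Winner: D.
The two methods disagree.

no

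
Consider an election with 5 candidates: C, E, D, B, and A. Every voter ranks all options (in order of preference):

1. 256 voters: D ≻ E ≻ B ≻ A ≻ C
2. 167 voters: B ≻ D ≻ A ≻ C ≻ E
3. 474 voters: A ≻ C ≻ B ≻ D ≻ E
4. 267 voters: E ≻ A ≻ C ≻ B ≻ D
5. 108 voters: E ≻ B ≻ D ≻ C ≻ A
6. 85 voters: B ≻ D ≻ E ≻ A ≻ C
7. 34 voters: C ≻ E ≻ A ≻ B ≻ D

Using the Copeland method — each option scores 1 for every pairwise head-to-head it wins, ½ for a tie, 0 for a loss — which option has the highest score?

C: beats D and B; loses to E and A → score 2.
E: beats C and A; loses to D and B → score 2.
D: beats E; loses to C, B, and A → score 1.
B: beats E and D; loses to C and A → score 2.
A: beats C, D, and B; loses to E → score 3.
A has the best pairwise record.

A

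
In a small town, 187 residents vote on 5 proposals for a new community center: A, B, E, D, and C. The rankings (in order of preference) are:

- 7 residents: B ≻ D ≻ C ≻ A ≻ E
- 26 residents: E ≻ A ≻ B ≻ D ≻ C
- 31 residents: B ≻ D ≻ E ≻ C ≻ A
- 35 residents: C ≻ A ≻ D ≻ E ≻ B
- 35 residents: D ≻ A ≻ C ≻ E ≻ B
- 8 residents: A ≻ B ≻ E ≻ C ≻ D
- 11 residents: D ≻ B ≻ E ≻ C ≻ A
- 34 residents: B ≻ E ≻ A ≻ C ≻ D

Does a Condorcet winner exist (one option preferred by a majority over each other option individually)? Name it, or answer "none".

Checking pairwise contests:
E beats A 102–85.
A beats B 104–83.
D beats E 119–68.
A beats D 103–84.
A beats C 103–84.
Every option loses at least one head-to-head, so there is no Condorcet winner.

none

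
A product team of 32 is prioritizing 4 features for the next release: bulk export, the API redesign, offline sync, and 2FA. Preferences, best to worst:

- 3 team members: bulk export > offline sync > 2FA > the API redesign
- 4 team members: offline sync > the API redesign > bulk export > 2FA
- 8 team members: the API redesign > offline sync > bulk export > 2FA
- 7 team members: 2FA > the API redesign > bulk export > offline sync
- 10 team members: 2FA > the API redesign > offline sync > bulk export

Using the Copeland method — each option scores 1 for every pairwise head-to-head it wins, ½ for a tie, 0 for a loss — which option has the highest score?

2FA

bulk export: loses to the API redesign, offline sync, and 2FA → score 0.
the API redesign: beats bulk export and offline sync; loses to 2FA → score 2.
offline sync: beats bulk export; loses to the API redesign and 2FA → score 1.
2FA: beats bulk export, the API redesign, and offline sync → score 3.
2FA has the best pairwise record.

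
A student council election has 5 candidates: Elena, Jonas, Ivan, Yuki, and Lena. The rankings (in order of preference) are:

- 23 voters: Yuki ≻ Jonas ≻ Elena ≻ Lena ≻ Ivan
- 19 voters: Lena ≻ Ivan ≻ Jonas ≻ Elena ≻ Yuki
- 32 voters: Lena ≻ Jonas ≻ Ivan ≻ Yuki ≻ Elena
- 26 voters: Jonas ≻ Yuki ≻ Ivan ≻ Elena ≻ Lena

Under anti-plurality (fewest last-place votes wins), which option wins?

Jonas

Last-place votes: Elena 32, Jonas 0, Ivan 23, Yuki 19, Lena 26.
Jonas is ranked last by the fewest voters, so Jonas wins.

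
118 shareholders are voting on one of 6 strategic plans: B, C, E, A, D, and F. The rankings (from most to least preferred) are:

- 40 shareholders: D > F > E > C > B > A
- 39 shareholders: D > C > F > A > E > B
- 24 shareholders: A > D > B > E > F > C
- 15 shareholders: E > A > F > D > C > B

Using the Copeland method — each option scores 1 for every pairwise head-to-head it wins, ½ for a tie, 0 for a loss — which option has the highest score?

D

B: loses to C, E, A, D, and F → score 0.
C: beats B and A; loses to E, D, and F → score 2.
E: beats B and C; loses to A, D, and F → score 2.
A: beats B and E; loses to C, D, and F → score 2.
D: beats B, C, E, A, and F → score 5.
F: beats B, C, E, and A; loses to D → score 4.
D has the best pairwise record.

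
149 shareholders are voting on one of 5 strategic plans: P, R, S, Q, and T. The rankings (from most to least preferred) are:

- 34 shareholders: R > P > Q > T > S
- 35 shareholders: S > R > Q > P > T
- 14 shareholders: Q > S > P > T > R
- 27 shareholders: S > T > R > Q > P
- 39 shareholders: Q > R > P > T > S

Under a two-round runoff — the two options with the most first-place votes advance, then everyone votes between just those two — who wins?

Round 1 first-place votes: P 0, R 34, S 62, Q 53, T 0.
S and Q advance.
Runoff: S is preferred to Q by 62 voters; Q by 87.
Q wins the runoff.

Q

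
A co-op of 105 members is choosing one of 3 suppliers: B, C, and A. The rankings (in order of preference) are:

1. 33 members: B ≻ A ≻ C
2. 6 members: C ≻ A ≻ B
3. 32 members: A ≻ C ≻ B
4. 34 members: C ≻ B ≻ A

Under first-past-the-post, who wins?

First-place votes: B 33, C 40, A 32.
C has the most first-place votes.

C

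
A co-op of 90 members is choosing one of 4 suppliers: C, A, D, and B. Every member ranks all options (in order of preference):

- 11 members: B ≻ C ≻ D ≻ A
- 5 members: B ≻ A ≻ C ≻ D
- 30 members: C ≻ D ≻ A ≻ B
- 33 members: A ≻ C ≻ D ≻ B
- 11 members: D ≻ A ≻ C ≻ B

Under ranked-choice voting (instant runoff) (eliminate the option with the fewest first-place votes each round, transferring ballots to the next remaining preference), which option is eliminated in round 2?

Round 1: C 30, A 33, D 11, B 16. Eliminate D.
Round 2: C 30, A 44, B 16. Eliminate B.

B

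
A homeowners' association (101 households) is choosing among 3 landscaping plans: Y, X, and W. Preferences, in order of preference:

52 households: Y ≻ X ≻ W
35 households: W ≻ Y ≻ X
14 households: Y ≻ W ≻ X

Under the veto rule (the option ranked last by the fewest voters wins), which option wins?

Last-place votes: Y 0, X 49, W 52.
Y is ranked last by the fewest voters, so Y wins.

Y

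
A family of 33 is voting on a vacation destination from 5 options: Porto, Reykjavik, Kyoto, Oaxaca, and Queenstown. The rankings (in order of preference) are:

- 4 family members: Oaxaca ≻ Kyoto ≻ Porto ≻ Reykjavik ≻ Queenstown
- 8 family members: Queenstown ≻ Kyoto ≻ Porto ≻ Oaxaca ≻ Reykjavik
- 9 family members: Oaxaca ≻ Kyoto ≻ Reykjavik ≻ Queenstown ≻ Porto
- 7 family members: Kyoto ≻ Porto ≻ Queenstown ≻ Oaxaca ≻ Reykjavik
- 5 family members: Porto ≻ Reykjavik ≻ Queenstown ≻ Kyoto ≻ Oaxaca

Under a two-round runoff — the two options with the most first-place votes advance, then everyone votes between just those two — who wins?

Round 1 first-place votes: Porto 5, Reykjavik 0, Kyoto 7, Oaxaca 13, Queenstown 8.
Oaxaca and Queenstown advance.
Runoff: Oaxaca is preferred to Queenstown by 13 voters; Queenstown by 20.
Queenstown wins the runoff.

Queenstown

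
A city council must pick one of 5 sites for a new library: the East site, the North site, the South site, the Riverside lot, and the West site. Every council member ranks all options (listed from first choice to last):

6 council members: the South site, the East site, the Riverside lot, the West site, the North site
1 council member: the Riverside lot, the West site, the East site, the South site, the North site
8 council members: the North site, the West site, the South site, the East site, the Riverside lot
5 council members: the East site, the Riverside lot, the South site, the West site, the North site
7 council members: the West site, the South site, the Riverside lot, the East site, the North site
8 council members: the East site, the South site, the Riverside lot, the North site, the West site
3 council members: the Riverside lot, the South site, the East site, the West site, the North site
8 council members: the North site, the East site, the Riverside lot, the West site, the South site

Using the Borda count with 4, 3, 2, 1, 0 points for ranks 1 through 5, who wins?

the East site

the East site: 6·3 + 1·2 + 8·1 + 5·4 + 7·1 + 8·4 + 3·2 + 8·3 = 117
the North site: 6·0 + 1·0 + 8·4 + 5·0 + 7·0 + 8·1 + 3·0 + 8·4 = 72
the South site: 6·4 + 1·1 + 8·2 + 5·2 + 7·3 + 8·3 + 3·3 + 8·0 = 105
the Riverside lot: 6·2 + 1·4 + 8·0 + 5·3 + 7·2 + 8·2 + 3·4 + 8·2 = 89
the West site: 6·1 + 1·3 + 8·3 + 5·1 + 7·4 + 8·0 + 3·1 + 8·1 = 77
the East site has the highest Borda score (117).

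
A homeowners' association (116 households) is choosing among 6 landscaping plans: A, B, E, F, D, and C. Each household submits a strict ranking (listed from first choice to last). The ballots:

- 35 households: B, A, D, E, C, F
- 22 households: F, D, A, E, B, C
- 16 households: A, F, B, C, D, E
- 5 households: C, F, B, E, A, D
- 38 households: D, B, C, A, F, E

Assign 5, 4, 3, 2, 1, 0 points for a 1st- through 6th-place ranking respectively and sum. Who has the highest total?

B

A: 35·4 + 22·3 + 16·5 + 5·1 + 38·2 = 367
B: 35·5 + 22·1 + 16·3 + 5·3 + 38·4 = 412
E: 35·2 + 22·2 + 16·0 + 5·2 + 38·0 = 124
F: 35·0 + 22·5 + 16·4 + 5·4 + 38·1 = 232
D: 35·3 + 22·4 + 16·1 + 5·0 + 38·5 = 399
C: 35·1 + 22·0 + 16·2 + 5·5 + 38·3 = 206
B has the highest Borda score (412).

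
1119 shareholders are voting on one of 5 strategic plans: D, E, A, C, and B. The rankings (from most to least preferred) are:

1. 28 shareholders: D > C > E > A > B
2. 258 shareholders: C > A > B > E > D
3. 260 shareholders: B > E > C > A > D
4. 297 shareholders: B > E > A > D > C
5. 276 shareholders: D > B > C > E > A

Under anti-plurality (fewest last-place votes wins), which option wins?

Last-place votes: D 518, E 0, A 276, C 297, B 28.
E is ranked last by the fewest voters, so E wins.

E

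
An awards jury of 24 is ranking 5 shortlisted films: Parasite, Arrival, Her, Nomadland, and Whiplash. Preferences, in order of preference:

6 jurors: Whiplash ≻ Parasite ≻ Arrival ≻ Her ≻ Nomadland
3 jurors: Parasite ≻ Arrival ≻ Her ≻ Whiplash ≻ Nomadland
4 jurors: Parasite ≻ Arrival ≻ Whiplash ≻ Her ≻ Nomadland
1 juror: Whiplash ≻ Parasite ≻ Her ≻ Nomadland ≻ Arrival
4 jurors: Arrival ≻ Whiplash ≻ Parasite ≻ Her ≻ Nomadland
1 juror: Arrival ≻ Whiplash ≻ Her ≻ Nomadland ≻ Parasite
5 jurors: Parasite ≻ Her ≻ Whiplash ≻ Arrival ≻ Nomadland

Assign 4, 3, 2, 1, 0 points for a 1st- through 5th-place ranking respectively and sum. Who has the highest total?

Parasite

Parasite: 6·3 + 3·4 + 4·4 + 1·3 + 4·2 + 1·0 + 5·4 = 77
Arrival: 6·2 + 3·3 + 4·3 + 1·0 + 4·4 + 1·4 + 5·1 = 58
Her: 6·1 + 3·2 + 4·1 + 1·2 + 4·1 + 1·2 + 5·3 = 39
Nomadland: 6·0 + 3·0 + 4·0 + 1·1 + 4·0 + 1·1 + 5·0 = 2
Whiplash: 6·4 + 3·1 + 4·2 + 1·4 + 4·3 + 1·3 + 5·2 = 64
Parasite has the highest Borda score (77).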